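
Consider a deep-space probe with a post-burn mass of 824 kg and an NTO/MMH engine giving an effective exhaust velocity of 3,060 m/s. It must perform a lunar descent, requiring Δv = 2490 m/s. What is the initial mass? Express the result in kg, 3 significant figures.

initial mass ≈ 1860 kg

m₀/m_f = exp(Δv / v_e) = exp(2490 / 3060.0) = exp(0.8137) = 2.2563.
m₀ = m_f × 2.2563 = 824 × 2.2563 = 1,859.19 kg.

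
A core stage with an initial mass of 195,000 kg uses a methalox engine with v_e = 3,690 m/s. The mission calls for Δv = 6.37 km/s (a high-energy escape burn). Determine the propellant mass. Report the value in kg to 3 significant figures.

propellant mass ≈ 160000 kg

m₀/m_f = exp(Δv / v_e) = exp(6370 / 3690.0) = exp(1.7263) = 5.6198.
m_f = 195,000 / 5.6198 = 34,698.7 kg, so propellant = m₀ − m_f = 195,000 − 34,698.7 = 160,301.3 kg.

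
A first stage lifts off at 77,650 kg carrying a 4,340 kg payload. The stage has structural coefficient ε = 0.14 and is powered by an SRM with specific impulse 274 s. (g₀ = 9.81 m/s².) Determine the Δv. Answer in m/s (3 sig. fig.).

Δv ≈ 4490 m/s

Stage wet mass = m₀ − payload = 77,650 − 4,340 = 73,310 kg.
Stage dry mass = ε × stage wet mass = 0.14 × 73,310 = 10,263.4 kg.
Burnout mass m_f = stage dry + payload = 10,263.4 + 4,340 = 14,603.4 kg.
v_e = Isp · g₀ = 274 × 9.81 = 2687.9 m/s.
Δv = v_e · ln(77,650/14,603.4) = 2687.9 × ln(5.317) = 2687.9 × 1.6710 ≈ 4491 m/s.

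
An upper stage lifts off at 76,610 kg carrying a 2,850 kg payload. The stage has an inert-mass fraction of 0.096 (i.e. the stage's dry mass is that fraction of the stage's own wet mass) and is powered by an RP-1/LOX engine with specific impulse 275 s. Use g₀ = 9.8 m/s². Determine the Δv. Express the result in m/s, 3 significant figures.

Stage wet mass = m₀ − payload = 76,610 − 2,850 = 73,760 kg.
Stage dry mass = ε × stage wet mass = 0.096 × 73,760 = 7,080.96 kg.
Burnout mass m_f = stage dry + payload = 7,080.96 + 2,850 = 9,930.96 kg.
v_e = Isp · g₀ = 275 × 9.8 = 2695.0 m/s.
Δv = v_e · ln(76,610/9,930.96) = 2695.0 × ln(7.714) = 2695.0 × 2.0431 ≈ 5506 m/s.

Δv ≈ 5510 m/s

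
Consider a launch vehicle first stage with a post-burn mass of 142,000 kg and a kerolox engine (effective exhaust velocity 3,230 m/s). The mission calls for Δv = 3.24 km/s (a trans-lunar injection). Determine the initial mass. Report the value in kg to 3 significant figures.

m₀/m_f = exp(Δv / v_e) = exp(3240 / 3230.0) = exp(1.0031) = 2.7267.
m₀ = m_f × 2.7267 = 142,000 × 2.7267 = 387,191 kg.

initial mass ≈ 387000 kg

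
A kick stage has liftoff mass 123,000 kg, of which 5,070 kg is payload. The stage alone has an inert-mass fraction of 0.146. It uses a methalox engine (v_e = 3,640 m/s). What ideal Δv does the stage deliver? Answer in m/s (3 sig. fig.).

Δv ≈ 6220 m/s

Stage wet mass = m₀ − payload = 123,000 − 5,070 = 117,930 kg.
Stage dry mass = ε × stage wet mass = 0.146 × 117,930 = 17,217.8 kg.
Burnout mass m_f = stage dry + payload = 17,217.8 + 5,070 = 22,287.8 kg.
Δv = v_e · ln(123,000/22,287.8) = 3640.0 × ln(5.519) = 3640.0 × 1.7081 ≈ 6218 m/s.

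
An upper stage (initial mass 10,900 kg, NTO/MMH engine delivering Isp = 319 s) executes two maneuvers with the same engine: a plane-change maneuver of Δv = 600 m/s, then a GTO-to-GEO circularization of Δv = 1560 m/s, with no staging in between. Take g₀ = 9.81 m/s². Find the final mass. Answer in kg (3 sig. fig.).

final mass ≈ 5470 kg

v_e = Isp · g₀ = 319 × 9.81 = 3129.4 m/s.
After the first burn: m = 10900 × exp(−600/3129.4) = 10900 × 0.82553 = 8,998.28 kg.
After the second burn: m = 8,998.28 × exp(−1560/3129.4) = 8,998.28 × 0.60744 = 5,465.92 kg.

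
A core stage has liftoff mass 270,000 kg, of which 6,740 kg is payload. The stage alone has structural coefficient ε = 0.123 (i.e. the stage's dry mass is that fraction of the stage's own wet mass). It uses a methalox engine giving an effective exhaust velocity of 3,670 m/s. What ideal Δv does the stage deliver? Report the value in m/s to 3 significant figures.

Stage wet mass = m₀ − payload = 270,000 − 6,740 = 263,260 kg.
Stage dry mass = ε × stage wet mass = 0.123 × 263,260 = 32,381 kg.
Burnout mass m_f = stage dry + payload = 32,381 + 6,740 = 39,121 kg.
By the Tsiolkovsky rocket equation, Δv = v_e · ln(270,000/39,121) = 3670.0 × ln(6.902) = 3670.0 × 1.9318 ≈ 7090 m/s.

Δv ≈ 7090 m/s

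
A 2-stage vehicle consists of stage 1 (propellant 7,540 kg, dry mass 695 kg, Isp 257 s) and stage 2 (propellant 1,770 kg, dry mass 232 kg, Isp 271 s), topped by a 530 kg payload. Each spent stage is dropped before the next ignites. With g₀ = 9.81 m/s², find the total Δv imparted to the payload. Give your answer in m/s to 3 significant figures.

Δv ≈ 6230 m/s

Ignition mass of stage 1 = 7,540+695 + 1,770+232 + 530 = 10,767 kg.
Stage 1: m₀ = 10,767 kg, m_f = 10,767 − 7,540 = 3,227 kg; Δv = 257×9.81×ln(3.337) = 2521.2×1.2049 ≈ 3038 m/s.
Stage 2: m₀ = 2,532 kg, m_f = 2,532 − 1,770 = 762 kg; Δv = 271×9.81×ln(3.323) = 2658.5×1.2008 ≈ 3192 m/s.
Total Δv = 3038 + 3192 = 6230 m/s.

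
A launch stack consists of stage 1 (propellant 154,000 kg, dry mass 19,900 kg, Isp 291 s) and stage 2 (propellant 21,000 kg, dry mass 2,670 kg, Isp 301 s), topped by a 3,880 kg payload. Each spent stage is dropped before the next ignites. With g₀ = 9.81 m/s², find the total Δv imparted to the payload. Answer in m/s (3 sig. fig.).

Δv ≈ 8370 m/s

Ignition mass of stage 1 = 154,000+19,900 + 21,000+2,670 + 3,880 = 201,450 kg.
Stage 1: m₀ = 201,450 kg, m_f = 201,450 − 154,000 = 47,450 kg; Δv = 291×9.81×ln(4.246) = 2854.7×1.4459 ≈ 4128 m/s.
Stage 2: m₀ = 27,550 kg, m_f = 27,550 − 21,000 = 6,550 kg; Δv = 301×9.81×ln(4.206) = 2952.8×1.4365 ≈ 4242 m/s.
Total Δv = 4128 + 4242 = 8370 m/s.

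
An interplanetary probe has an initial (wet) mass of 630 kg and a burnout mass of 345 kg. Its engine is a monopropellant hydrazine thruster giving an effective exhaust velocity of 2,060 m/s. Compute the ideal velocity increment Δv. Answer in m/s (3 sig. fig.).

Δv ≈ 1240 m/s

Δv = v_e · ln(m₀/m_f) = 2060.0 × ln(1.826) = 2060.0 × 0.6022 ≈ 1240.5 m/s.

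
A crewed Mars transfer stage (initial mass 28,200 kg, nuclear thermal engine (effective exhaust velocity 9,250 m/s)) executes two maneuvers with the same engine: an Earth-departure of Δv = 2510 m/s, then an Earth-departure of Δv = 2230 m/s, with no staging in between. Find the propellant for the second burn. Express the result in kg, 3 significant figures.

After the first burn: m = 28200 × exp(−2510/9250.0) = 28200 × 0.76235 = 21,498.3 kg.
After the second burn: m = 21,498.3 × exp(−2230/9250.0) = 21,498.3 × 0.78578 = 16,892.9 kg.
Second-burn propellant = 21,498.3 − 16,892.9 = 4,605.4 kg.

propellant for the second burn ≈ 4610 kg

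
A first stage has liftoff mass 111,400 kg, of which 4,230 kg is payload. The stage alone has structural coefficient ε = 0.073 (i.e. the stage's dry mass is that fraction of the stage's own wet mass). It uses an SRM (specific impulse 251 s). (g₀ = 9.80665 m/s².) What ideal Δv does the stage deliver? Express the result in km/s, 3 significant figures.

Stage wet mass = m₀ − payload = 111,400 − 4,230 = 107,170 kg.
Stage dry mass = ε × stage wet mass = 0.073 × 107,170 = 7,823.41 kg.
Burnout mass m_f = stage dry + payload = 7,823.41 + 4,230 = 12,053.41 kg.
v_e = Isp · g₀ = 251 × 9.80665 = 2461.5 m/s.
Rocket equation: Δv = v_e · ln(111,400/12,053.41) = 2461.5 × ln(9.242) = 2461.5 × 2.2238 ≈ 5474 m/s.

Δv ≈ 5.47 km/s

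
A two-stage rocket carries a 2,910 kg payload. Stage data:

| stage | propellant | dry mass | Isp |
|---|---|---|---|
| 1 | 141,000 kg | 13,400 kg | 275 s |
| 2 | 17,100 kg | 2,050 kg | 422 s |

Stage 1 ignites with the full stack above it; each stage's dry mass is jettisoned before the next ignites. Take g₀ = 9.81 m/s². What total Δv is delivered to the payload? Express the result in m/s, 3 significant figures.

Ignition mass of stage 1 = 141,000+13,400 + 17,100+2,050 + 2,910 = 176,460 kg.
Stage 1: m₀ = 176,460 kg, m_f = 176,460 − 141,000 = 35,460 kg; Δv = 275×9.81×ln(4.976) = 2697.8×1.6047 ≈ 4329 m/s.
Stage 2: m₀ = 22,060 kg, m_f = 22,060 − 17,100 = 4,960 kg; Δv = 422×9.81×ln(4.448) = 4139.8×1.4924 ≈ 6178 m/s.
Total Δv = 4329 + 6178 = 10507 m/s.

Δv ≈ 10500 m/s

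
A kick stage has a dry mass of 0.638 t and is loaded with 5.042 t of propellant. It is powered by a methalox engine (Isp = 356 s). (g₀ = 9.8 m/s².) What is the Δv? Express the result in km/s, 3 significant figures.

v_e = Isp · g₀ = 356 × 9.8 = 3488.8 m/s.
m₀ = m_dry + m_prop = 0.638 + 5.042 = 5.68 t.
From the ideal rocket equation, Δv = v_e · ln(m₀/m_f) = 3488.8 × ln(8.903) = 3488.8 × 2.1864 ≈ 7627.8 m/s.

Δv ≈ 7.63 km/s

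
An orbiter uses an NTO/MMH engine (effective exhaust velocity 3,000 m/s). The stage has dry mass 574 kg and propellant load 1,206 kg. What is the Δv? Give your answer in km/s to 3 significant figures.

Δv ≈ 3.40 km/s

m₀ = m_dry + m_prop = 574 + 1,206 = 1,780 kg.
Rocket equation: Δv = v_e · ln(m₀/m_f) = 3000.0 × ln(3.101) = 3000.0 × 1.1317 ≈ 3395.2 m/s.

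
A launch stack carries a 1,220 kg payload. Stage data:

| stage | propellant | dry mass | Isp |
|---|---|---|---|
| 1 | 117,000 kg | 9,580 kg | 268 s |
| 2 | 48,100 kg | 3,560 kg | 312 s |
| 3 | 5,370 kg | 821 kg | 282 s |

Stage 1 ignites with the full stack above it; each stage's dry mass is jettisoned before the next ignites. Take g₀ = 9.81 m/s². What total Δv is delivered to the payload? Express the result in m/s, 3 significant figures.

Δv ≈ 11300 m/s

Ignition mass of stage 1 = 117,000+9,580 + 48,100+3,560 + 5,370+821 + 1,220 = 185,651 kg.
Stage 1: m₀ = 185,651 kg, m_f = 185,651 − 117,000 = 68,651 kg; Δv = 268×9.81×ln(2.704) = 2629.1×0.9948 ≈ 2615 m/s.
Stage 2: m₀ = 59,071 kg, m_f = 59,071 − 48,100 = 10,971 kg; Δv = 312×9.81×ln(5.384) = 3060.7×1.6835 ≈ 5153 m/s.
Stage 3: m₀ = 7,411 kg, m_f = 7,411 − 5,370 = 2,041 kg; Δv = 282×9.81×ln(3.631) = 2766.4×1.2895 ≈ 3567 m/s.
Total Δv = 2615 + 5153 + 3567 = 11335 m/s.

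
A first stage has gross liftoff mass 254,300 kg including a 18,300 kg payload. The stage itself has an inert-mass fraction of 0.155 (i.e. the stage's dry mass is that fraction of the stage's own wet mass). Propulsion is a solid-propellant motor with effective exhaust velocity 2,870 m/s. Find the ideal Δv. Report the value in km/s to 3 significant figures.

Stage wet mass = m₀ − payload = 254,300 − 18,300 = 236,000 kg.
Stage dry mass = ε × stage wet mass = 0.155 × 236,000 = 36,580 kg.
Burnout mass m_f = stage dry + payload = 36,580 + 18,300 = 54,880 kg.
Δv = v_e · ln(254,300/54,880) = 2870.0 × ln(4.634) = 2870.0 × 1.5334 ≈ 4401 m/s.

Δv ≈ 4.40 km/s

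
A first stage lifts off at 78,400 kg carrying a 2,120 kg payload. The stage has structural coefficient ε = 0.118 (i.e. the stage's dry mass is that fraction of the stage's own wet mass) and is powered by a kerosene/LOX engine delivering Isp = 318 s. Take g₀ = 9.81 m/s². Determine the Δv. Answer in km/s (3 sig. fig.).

Stage wet mass = m₀ − payload = 78,400 − 2,120 = 76,280 kg.
Stage dry mass = ε × stage wet mass = 0.118 × 76,280 = 9,001.04 kg.
Burnout mass m_f = stage dry + payload = 9,001.04 + 2,120 = 11,121.04 kg.
v_e = Isp · g₀ = 318 × 9.81 = 3119.6 m/s.
Rocket equation: Δv = v_e · ln(78,400/11,121.04) = 3119.6 × ln(7.05) = 3119.6 × 1.9530 ≈ 6092 m/s.

Δv ≈ 6.09 km/s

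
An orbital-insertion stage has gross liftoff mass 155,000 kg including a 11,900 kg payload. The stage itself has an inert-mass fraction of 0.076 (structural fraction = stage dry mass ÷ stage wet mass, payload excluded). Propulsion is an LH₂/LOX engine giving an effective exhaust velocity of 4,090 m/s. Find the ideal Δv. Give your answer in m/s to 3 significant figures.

Δv ≈ 7840 m/s

Stage wet mass = m₀ − payload = 155,000 − 11,900 = 143,100 kg.
Stage dry mass = ε × stage wet mass = 0.076 × 143,100 = 10,875.6 kg.
Burnout mass m_f = stage dry + payload = 10,875.6 + 11,900 = 22,775.6 kg.
From the ideal rocket equation, Δv = v_e · ln(155,000/22,775.6) = 4090.0 × ln(6.806) = 4090.0 × 1.9177 ≈ 7844 m/s.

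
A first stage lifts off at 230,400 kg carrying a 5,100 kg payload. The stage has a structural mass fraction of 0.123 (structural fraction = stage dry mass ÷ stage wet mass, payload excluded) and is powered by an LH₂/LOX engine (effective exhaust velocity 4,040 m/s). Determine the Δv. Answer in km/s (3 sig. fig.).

Stage wet mass = m₀ − payload = 230,400 − 5,100 = 225,300 kg.
Stage dry mass = ε × stage wet mass = 0.123 × 225,300 = 27,711.9 kg.
Burnout mass m_f = stage dry + payload = 27,711.9 + 5,100 = 32,811.9 kg.
Δv = v_e · ln(230,400/32,811.9) = 4040.0 × ln(7.022) = 4040.0 × 1.9490 ≈ 7874 m/s.

Δv ≈ 7.87 km/s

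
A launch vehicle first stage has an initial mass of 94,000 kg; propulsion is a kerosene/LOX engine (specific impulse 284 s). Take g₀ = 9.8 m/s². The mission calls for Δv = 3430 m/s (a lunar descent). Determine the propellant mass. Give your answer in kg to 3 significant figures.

propellant mass ≈ 66600 kg

v_e = Isp · g₀ = 284 × 9.8 = 2783.2 m/s.
Rocket equation: m₀/m_f = exp(Δv / v_e) = exp(3430 / 2783.2) = exp(1.2324) = 3.4294.
m_f = 94,000 / 3.4294 = 27,410 kg, so propellant = m₀ − m_f = 94,000 − 27,410 = 66,590 kg.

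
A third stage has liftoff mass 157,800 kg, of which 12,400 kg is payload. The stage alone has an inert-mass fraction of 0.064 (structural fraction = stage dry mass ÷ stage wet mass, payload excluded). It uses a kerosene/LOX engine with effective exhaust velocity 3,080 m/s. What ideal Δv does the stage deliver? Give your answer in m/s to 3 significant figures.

Stage wet mass = m₀ − payload = 157,800 − 12,400 = 145,400 kg.
Stage dry mass = ε × stage wet mass = 0.064 × 145,400 = 9,305.6 kg.
Burnout mass m_f = stage dry + payload = 9,305.6 + 12,400 = 21,705.6 kg.
From the ideal rocket equation, Δv = v_e · ln(157,800/21,705.6) = 3080.0 × ln(7.27) = 3080.0 × 1.9838 ≈ 6110 m/s.

Δv ≈ 6110 m/s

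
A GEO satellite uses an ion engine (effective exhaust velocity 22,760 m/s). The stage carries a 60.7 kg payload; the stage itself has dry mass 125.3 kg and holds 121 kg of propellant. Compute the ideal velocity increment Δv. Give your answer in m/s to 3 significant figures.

Δv ≈ 11400 m/s

m₀ = payload + dry + propellant = 60.7 + 125.3 + 121 = 307 kg.
m_f = payload + dry = 60.7 + 125.3 = 186 kg.
Δv = v_e · ln(m₀/m_f) = 22760.0 × ln(1.651) = 22760.0 × 0.5011 ≈ 11405.1 m/s.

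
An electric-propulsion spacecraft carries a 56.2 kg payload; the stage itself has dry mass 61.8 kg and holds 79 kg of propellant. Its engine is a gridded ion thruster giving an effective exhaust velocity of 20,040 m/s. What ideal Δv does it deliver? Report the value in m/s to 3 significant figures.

m₀ = payload + dry + propellant = 56.2 + 61.8 + 79 = 197 kg.
m_f = payload + dry = 56.2 + 61.8 = 118 kg.
Rocket equation: Δv = v_e · ln(m₀/m_f) = 20040.0 × ln(1.669) = 20040.0 × 0.5125 ≈ 10270.9 m/s.

Δv ≈ 10300 m/s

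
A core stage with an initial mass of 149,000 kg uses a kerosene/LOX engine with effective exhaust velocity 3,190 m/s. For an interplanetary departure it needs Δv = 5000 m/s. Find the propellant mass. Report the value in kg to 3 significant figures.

propellant mass ≈ 118000 kg

From the ideal rocket equation, m₀/m_f = exp(Δv / v_e) = exp(5000 / 3190.0) = exp(1.5674) = 4.7942.
m_f = 149,000 / 4.7942 = 31,079.2 kg, so propellant = m₀ − m_f = 149,000 − 31,079.2 = 117,920.8 kg.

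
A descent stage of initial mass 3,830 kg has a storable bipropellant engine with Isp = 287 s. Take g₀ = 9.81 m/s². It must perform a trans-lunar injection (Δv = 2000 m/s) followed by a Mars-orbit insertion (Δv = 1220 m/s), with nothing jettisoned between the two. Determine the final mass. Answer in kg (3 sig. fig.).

final mass ≈ 1220 kg

v_e = Isp · g₀ = 287 × 9.81 = 2815.5 m/s.
After the first burn: m = 3830 × exp(−2000/2815.5) = 3830 × 0.49147 = 1,882.33 kg.
After the second burn: m = 1,882.33 × exp(−1220/2815.5) = 1,882.33 × 0.64835 = 1,220.41 kg.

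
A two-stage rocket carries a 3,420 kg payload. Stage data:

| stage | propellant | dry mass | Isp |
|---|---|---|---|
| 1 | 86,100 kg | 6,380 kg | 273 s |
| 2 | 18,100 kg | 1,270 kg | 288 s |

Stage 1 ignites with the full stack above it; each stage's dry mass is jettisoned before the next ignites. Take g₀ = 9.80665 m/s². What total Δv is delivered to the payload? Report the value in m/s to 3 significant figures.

Δv ≈ 8140 m/s

Ignition mass of stage 1 = 86,100+6,380 + 18,100+1,270 + 3,420 = 115,270 kg.
Stage 1: m₀ = 115,270 kg, m_f = 115,270 − 86,100 = 29,170 kg; Δv = 273×9.80665×ln(3.952) = 2677.2×1.3741 ≈ 3679 m/s.
Stage 2: m₀ = 22,790 kg, m_f = 22,790 − 18,100 = 4,690 kg; Δv = 288×9.80665×ln(4.859) = 2824.3×1.5809 ≈ 4465 m/s.
Total Δv = 3679 + 4465 = 8144 m/s.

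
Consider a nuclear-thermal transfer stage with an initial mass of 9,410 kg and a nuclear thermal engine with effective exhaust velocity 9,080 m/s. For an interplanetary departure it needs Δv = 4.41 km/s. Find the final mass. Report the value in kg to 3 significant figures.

From the ideal rocket equation, m₀/m_f = exp(Δv / v_e) = exp(4410 / 9080.0) = exp(0.4857) = 1.6253.
m_f = m₀ / 1.6253 = 9,410 / 1.6253 = 5,789.7 kg.

final mass ≈ 5790 kg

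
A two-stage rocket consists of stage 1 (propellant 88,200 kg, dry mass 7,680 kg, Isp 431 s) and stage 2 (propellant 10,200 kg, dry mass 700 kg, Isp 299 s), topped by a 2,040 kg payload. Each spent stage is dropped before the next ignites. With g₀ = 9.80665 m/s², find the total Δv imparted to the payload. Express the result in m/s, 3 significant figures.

Δv ≈ 11600 m/s

Ignition mass of stage 1 = 88,200+7,680 + 10,200+700 + 2,040 = 108,820 kg.
Stage 1: m₀ = 108,820 kg, m_f = 108,820 − 88,200 = 20,620 kg; Δv = 431×9.80665×ln(5.277) = 4226.7×1.6634 ≈ 7031 m/s.
Stage 2: m₀ = 12,940 kg, m_f = 12,940 − 10,200 = 2,740 kg; Δv = 299×9.80665×ln(4.723) = 2932.2×1.5524 ≈ 4552 m/s.
Total Δv = 7031 + 4552 = 11583 m/s.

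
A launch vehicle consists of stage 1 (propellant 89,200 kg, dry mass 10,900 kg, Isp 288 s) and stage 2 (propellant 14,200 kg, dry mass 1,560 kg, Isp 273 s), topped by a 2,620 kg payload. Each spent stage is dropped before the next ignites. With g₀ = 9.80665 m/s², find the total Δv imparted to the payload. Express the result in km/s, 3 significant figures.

Δv ≈ 7.91 km/s

Ignition mass of stage 1 = 89,200+10,900 + 14,200+1,560 + 2,620 = 118,480 kg.
Stage 1: m₀ = 118,480 kg, m_f = 118,480 − 89,200 = 29,280 kg; Δv = 288×9.80665×ln(4.046) = 2824.3×1.3978 ≈ 3948 m/s.
Stage 2: m₀ = 18,380 kg, m_f = 18,380 − 14,200 = 4,180 kg; Δv = 273×9.80665×ln(4.397) = 2677.2×1.4810 ≈ 3965 m/s.
Total Δv = 3948 + 3965 = 7913 m/s.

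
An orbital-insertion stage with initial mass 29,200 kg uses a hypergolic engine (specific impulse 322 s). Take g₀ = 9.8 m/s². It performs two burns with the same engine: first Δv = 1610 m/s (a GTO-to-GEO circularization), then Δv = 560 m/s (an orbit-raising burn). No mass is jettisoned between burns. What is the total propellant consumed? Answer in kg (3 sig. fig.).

total propellant consumed ≈ 14500 kg

v_e = Isp · g₀ = 322 × 9.8 = 3155.6 m/s.
After the first burn: m = 29200 × exp(−1610/3155.6) = 29200 × 0.60037 = 17,530.8 kg.
After the second burn: m = 17,530.8 × exp(−560/3155.6) = 17,530.8 × 0.83739 = 14,680.1 kg.
Total propellant = m₀ − m_final = 29200 − 14,680.1 = 14,519.9 kg.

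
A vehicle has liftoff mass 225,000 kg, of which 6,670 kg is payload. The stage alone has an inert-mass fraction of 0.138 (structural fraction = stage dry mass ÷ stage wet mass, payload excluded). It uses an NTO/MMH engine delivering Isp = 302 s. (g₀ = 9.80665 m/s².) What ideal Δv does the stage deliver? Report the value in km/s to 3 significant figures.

Stage wet mass = m₀ − payload = 225,000 − 6,670 = 218,330 kg.
Stage dry mass = ε × stage wet mass = 0.138 × 218,330 = 30,129.5 kg.
Burnout mass m_f = stage dry + payload = 30,129.5 + 6,670 = 36,799.5 kg.
v_e = Isp · g₀ = 302 × 9.80665 = 2961.6 m/s.
By the Tsiolkovsky rocket equation, Δv = v_e · ln(225,000/36,799.5) = 2961.6 × ln(6.114) = 2961.6 × 1.8106 ≈ 5362 m/s.

Δv ≈ 5.36 km/s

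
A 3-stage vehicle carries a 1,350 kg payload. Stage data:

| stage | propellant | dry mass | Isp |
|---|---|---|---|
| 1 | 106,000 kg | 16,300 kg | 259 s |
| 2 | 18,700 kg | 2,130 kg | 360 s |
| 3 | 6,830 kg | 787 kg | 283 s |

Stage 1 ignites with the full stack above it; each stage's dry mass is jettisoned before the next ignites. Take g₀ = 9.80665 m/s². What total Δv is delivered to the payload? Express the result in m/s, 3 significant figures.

Δv ≈ 10500 m/s

Ignition mass of stage 1 = 106,000+16,300 + 18,700+2,130 + 6,830+787 + 1,350 = 152,097 kg.
Stage 1: m₀ = 152,097 kg, m_f = 152,097 − 106,000 = 46,097 kg; Δv = 259×9.80665×ln(3.299) = 2539.9×1.1938 ≈ 3032 m/s.
Stage 2: m₀ = 29,797 kg, m_f = 29,797 − 18,700 = 11,097 kg; Δv = 360×9.80665×ln(2.685) = 3530.4×0.9877 ≈ 3487 m/s.
Stage 3: m₀ = 8,967 kg, m_f = 8,967 − 6,830 = 2,137 kg; Δv = 283×9.80665×ln(4.196) = 2775.3×1.4341 ≈ 3980 m/s.
Total Δv = 3032 + 3487 + 3980 = 10499 m/s.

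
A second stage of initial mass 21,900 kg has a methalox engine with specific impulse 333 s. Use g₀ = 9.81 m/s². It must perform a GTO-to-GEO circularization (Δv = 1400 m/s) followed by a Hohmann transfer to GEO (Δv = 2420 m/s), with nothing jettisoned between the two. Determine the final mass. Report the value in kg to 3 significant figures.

final mass ≈ 6800 kg

v_e = Isp · g₀ = 333 × 9.81 = 3266.7 m/s.
After the first burn: m = 21900 × exp(−1400/3266.7) = 21900 × 0.65144 = 14,266.5 kg.
After the second burn: m = 14,266.5 × exp(−2420/3266.7) = 14,266.5 × 0.47673 = 6,801.27 kg.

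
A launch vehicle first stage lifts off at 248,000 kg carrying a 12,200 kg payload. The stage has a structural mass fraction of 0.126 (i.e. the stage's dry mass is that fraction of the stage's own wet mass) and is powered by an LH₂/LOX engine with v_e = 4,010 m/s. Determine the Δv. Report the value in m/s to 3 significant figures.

Stage wet mass = m₀ − payload = 248,000 − 12,200 = 235,800 kg.
Stage dry mass = ε × stage wet mass = 0.126 × 235,800 = 29,710.8 kg.
Burnout mass m_f = stage dry + payload = 29,710.8 + 12,200 = 41,910.8 kg.
Δv = v_e · ln(248,000/41,910.8) = 4010.0 × ln(5.917) = 4010.0 × 1.7779 ≈ 7129 m/s.

Δv ≈ 7130 m/s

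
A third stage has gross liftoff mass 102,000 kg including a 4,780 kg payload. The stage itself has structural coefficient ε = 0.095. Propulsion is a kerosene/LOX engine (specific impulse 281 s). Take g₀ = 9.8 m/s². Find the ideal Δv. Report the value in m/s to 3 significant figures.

Stage wet mass = m₀ − payload = 102,000 − 4,780 = 97,220 kg.
Stage dry mass = ε × stage wet mass = 0.095 × 97,220 = 9,235.9 kg.
Burnout mass m_f = stage dry + payload = 9,235.9 + 4,780 = 14,015.9 kg.
v_e = Isp · g₀ = 281 × 9.8 = 2753.8 m/s.
Using Δv = v_e ln(m₀/m_f): Δv = v_e · ln(102,000/14,015.9) = 2753.8 × ln(7.277) = 2753.8 × 1.9848 ≈ 5466 m/s.

Δv ≈ 5470 m/s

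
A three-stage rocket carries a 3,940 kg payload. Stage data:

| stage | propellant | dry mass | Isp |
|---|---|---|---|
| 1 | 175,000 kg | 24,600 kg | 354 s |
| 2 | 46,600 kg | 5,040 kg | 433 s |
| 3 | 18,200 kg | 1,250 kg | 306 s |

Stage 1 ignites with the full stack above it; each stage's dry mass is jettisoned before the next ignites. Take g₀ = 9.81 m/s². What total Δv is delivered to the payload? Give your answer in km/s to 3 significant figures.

Ignition mass of stage 1 = 175,000+24,600 + 46,600+5,040 + 18,200+1,250 + 3,940 = 274,630 kg.
Stage 1: m₀ = 274,630 kg, m_f = 274,630 − 175,000 = 99,630 kg; Δv = 354×9.81×ln(2.756) = 3472.7×1.0140 ≈ 3521 m/s.
Stage 2: m₀ = 75,030 kg, m_f = 75,030 − 46,600 = 28,430 kg; Δv = 433×9.81×ln(2.639) = 4247.7×0.9704 ≈ 4122 m/s.
Stage 3: m₀ = 23,390 kg, m_f = 23,390 − 18,200 = 5,190 kg; Δv = 306×9.81×ln(4.507) = 3001.9×1.5056 ≈ 4520 m/s.
Total Δv = 3521 + 4122 + 4520 = 12163 m/s.

Δv ≈ 12.2 km/s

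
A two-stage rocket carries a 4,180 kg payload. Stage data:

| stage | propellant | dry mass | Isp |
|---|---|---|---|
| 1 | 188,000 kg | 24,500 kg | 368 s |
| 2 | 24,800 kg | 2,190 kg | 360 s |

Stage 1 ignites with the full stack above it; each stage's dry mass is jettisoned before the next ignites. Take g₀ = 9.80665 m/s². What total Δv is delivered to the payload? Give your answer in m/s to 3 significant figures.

Δv ≈ 10900 m/s

Ignition mass of stage 1 = 188,000+24,500 + 24,800+2,190 + 4,180 = 243,670 kg.
Stage 1: m₀ = 243,670 kg, m_f = 243,670 − 188,000 = 55,670 kg; Δv = 368×9.80665×ln(4.377) = 3608.8×1.4764 ≈ 5328 m/s.
Stage 2: m₀ = 31,170 kg, m_f = 31,170 − 24,800 = 6,370 kg; Δv = 360×9.80665×ln(4.893) = 3530.4×1.5879 ≈ 5606 m/s.
Total Δv = 5328 + 5606 = 10934 m/s.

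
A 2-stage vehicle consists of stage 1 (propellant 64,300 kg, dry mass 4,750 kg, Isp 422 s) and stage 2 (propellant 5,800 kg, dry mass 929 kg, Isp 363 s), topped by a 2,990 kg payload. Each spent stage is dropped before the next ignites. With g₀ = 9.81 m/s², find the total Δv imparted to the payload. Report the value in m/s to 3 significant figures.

Ignition mass of stage 1 = 64,300+4,750 + 5,800+929 + 2,990 = 78,769 kg.
Stage 1: m₀ = 78,769 kg, m_f = 78,769 − 64,300 = 14,469 kg; Δv = 422×9.81×ln(5.444) = 4139.8×1.6945 ≈ 7015 m/s.
Stage 2: m₀ = 9,719 kg, m_f = 9,719 − 5,800 = 3,919 kg; Δv = 363×9.81×ln(2.48) = 3561.0×0.9082 ≈ 3234 m/s.
Total Δv = 7015 + 3234 = 10249 m/s.

Δv ≈ 10200 m/s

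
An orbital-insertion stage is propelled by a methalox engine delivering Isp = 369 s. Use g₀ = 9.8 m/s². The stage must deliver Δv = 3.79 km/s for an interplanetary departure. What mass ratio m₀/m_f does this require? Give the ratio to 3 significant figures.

mass ratio ≈ 2.85

v_e = Isp · g₀ = 369 × 9.8 = 3616.2 m/s.
Using Δv = v_e ln(m₀/m_f): m₀/m_f = exp(Δv / v_e) = exp(3790 / 3616.2) = exp(1.0481) = 2.8521.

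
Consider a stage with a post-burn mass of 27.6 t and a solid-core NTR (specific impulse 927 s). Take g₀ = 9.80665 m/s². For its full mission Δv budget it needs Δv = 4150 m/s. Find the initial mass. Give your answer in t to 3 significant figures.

initial mass ≈ 43.6 t

v_e = Isp · g₀ = 927 × 9.80665 = 9090.8 m/s.
m₀/m_f = exp(Δv / v_e) = exp(4150 / 9090.8) = exp(0.4565) = 1.5786.
m₀ = m_f × 1.5786 = 27.6 × 1.5786 = 43.5694 t.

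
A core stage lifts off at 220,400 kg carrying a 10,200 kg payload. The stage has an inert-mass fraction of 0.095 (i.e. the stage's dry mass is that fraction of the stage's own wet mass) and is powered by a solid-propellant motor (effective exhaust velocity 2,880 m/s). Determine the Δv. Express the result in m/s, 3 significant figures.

Δv ≈ 5730 m/s

Stage wet mass = m₀ − payload = 220,400 − 10,200 = 210,200 kg.
Stage dry mass = ε × stage wet mass = 0.095 × 210,200 = 19,969 kg.
Burnout mass m_f = stage dry + payload = 19,969 + 10,200 = 30,169 kg.
Δv = v_e · ln(220,400/30,169) = 2880.0 × ln(7.306) = 2880.0 × 1.9886 ≈ 5727 m/s.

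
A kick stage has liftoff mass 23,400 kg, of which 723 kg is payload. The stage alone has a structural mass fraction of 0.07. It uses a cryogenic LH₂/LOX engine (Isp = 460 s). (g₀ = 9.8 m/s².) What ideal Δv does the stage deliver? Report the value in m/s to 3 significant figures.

Stage wet mass = m₀ − payload = 23,400 − 723 = 22,677 kg.
Stage dry mass = ε × stage wet mass = 0.07 × 22,677 = 1,587.39 kg.
Burnout mass m_f = stage dry + payload = 1,587.39 + 723 = 2,310.39 kg.
v_e = Isp · g₀ = 460 × 9.8 = 4508.0 m/s.
Using Δv = v_e ln(m₀/m_f): Δv = v_e · ln(23,400/2,310.39) = 4508.0 × ln(10.13) = 4508.0 × 2.3153 ≈ 10437 m/s.

Δv ≈ 10400 m/s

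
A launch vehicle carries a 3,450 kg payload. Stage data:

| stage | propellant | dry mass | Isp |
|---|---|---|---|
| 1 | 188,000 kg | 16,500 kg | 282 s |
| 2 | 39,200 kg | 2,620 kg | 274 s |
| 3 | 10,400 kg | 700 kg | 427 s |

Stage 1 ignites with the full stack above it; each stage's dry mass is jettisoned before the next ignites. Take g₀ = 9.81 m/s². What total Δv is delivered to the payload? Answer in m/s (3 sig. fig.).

Δv ≈ 12000 m/s

Ignition mass of stage 1 = 188,000+16,500 + 39,200+2,620 + 10,400+700 + 3,450 = 260,870 kg.
Stage 1: m₀ = 260,870 kg, m_f = 260,870 − 188,000 = 72,870 kg; Δv = 282×9.81×ln(3.58) = 2766.4×1.2753 ≈ 3528 m/s.
Stage 2: m₀ = 56,370 kg, m_f = 56,370 − 39,200 = 17,170 kg; Δv = 274×9.81×ln(3.283) = 2687.9×1.1888 ≈ 3195 m/s.
Stage 3: m₀ = 14,550 kg, m_f = 14,550 − 10,400 = 4,150 kg; Δv = 427×9.81×ln(3.506) = 4188.9×1.2545 ≈ 5255 m/s.
Total Δv = 3528 + 3195 + 5255 = 11978 m/s.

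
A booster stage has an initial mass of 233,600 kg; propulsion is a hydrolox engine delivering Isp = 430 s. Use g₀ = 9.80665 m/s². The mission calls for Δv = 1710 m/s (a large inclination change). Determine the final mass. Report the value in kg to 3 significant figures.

final mass ≈ 156000 kg

v_e = Isp · g₀ = 430 × 9.80665 = 4216.9 m/s.
By the Tsiolkovsky rocket equation, m₀/m_f = exp(Δv / v_e) = exp(1710 / 4216.9) = exp(0.4055) = 1.5001.
m_f = m₀ / 1.5001 = 233,600 / 1.5001 = 155,723 kg.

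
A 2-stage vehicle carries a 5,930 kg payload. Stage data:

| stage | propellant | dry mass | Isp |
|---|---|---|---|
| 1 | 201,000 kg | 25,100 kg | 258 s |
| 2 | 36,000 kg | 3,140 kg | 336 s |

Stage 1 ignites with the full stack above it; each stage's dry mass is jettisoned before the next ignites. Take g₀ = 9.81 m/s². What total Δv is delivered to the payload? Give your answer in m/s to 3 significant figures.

Ignition mass of stage 1 = 201,000+25,100 + 36,000+3,140 + 5,930 = 271,170 kg.
Stage 1: m₀ = 271,170 kg, m_f = 271,170 − 201,000 = 70,170 kg; Δv = 258×9.81×ln(3.864) = 2531.0×1.3518 ≈ 3421 m/s.
Stage 2: m₀ = 45,070 kg, m_f = 45,070 − 36,000 = 9,070 kg; Δv = 336×9.81×ln(4.969) = 3296.2×1.6032 ≈ 5285 m/s.
Total Δv = 3421 + 5285 = 8706 m/s.

Δv ≈ 8710 m/s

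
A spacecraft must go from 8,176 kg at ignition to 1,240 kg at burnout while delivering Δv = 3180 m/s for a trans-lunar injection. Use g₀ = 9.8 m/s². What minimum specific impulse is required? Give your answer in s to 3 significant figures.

Isp ≈ 172 s

ln(m₀/m_f) = ln(8176/1240) = ln(6.594) = 1.8861.
v_e = Δv / ln(m₀/m_f) = 3180 / 1.8861 = 1686.0 m/s.
Isp = v_e / g₀ = 1686.0 / 9.8 = 172.0 s.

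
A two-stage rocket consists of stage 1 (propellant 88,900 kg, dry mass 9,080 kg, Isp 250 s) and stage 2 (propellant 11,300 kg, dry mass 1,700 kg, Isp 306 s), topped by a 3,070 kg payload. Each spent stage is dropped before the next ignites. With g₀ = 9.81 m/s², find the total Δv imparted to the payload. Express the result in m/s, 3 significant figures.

Δv ≈ 7350 m/s

Ignition mass of stage 1 = 88,900+9,080 + 11,300+1,700 + 3,070 = 114,050 kg.
Stage 1: m₀ = 114,050 kg, m_f = 114,050 − 88,900 = 25,150 kg; Δv = 250×9.81×ln(4.535) = 2452.5×1.5118 ≈ 3708 m/s.
Stage 2: m₀ = 16,070 kg, m_f = 16,070 − 11,300 = 4,770 kg; Δv = 306×9.81×ln(3.369) = 3001.9×1.2146 ≈ 3646 m/s.
Total Δv = 3708 + 3646 = 7354 m/s.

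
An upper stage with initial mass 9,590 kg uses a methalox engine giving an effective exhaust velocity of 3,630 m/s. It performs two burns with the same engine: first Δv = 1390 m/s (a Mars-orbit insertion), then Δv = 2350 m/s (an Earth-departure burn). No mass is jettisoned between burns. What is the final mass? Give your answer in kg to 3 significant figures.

After the first burn: m = 9590 × exp(−1390/3630.0) = 9590 × 0.68187 = 6,539.13 kg.
After the second burn: m = 6,539.13 × exp(−2350/3630.0) = 6,539.13 × 0.52341 = 3,422.65 kg.

final mass ≈ 3420 kg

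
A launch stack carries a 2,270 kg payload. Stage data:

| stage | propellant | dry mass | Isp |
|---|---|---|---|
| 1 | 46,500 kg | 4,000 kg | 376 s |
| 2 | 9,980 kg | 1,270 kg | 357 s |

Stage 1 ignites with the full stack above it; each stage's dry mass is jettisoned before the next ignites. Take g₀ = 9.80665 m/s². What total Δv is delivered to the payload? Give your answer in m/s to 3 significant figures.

Ignition mass of stage 1 = 46,500+4,000 + 9,980+1,270 + 2,270 = 64,020 kg.
Stage 1: m₀ = 64,020 kg, m_f = 64,020 − 46,500 = 17,520 kg; Δv = 376×9.80665×ln(3.654) = 3687.3×1.2959 ≈ 4778 m/s.
Stage 2: m₀ = 13,520 kg, m_f = 13,520 − 9,980 = 3,540 kg; Δv = 357×9.80665×ln(3.819) = 3501.0×1.3400 ≈ 4691 m/s.
Total Δv = 4778 + 4691 = 9469 m/s.

Δv ≈ 9470 m/s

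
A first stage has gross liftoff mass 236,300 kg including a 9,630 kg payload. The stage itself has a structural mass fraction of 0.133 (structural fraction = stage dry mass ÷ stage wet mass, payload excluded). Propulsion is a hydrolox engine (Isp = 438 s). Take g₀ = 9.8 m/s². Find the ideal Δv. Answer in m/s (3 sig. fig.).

Stage wet mass = m₀ − payload = 236,300 − 9,630 = 226,670 kg.
Stage dry mass = ε × stage wet mass = 0.133 × 226,670 = 30,147.1 kg.
Burnout mass m_f = stage dry + payload = 30,147.1 + 9,630 = 39,777.1 kg.
v_e = Isp · g₀ = 438 × 9.8 = 4292.4 m/s.
By the Tsiolkovsky rocket equation, Δv = v_e · ln(236,300/39,777.1) = 4292.4 × ln(5.941) = 4292.4 × 1.7818 ≈ 7648 m/s.

Δv ≈ 7650 m/s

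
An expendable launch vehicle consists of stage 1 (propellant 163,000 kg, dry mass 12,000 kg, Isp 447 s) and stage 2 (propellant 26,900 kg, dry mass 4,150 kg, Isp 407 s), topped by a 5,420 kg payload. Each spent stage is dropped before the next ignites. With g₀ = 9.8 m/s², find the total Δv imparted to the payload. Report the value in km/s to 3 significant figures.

Δv ≈ 11.8 km/s

Ignition mass of stage 1 = 163,000+12,000 + 26,900+4,150 + 5,420 = 211,470 kg.
Stage 1: m₀ = 211,470 kg, m_f = 211,470 − 163,000 = 48,470 kg; Δv = 447×9.8×ln(4.363) = 4380.6×1.4731 ≈ 6453 m/s.
Stage 2: m₀ = 36,470 kg, m_f = 36,470 − 26,900 = 9,570 kg; Δv = 407×9.8×ln(3.811) = 3988.6×1.3379 ≈ 5336 m/s.
Total Δv = 6453 + 5336 = 11789 m/s.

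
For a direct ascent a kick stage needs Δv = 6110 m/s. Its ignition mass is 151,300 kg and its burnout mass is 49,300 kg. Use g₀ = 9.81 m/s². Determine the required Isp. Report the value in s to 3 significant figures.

ln(m₀/m_f) = ln(151300/49300) = ln(3.069) = 1.1213.
Rocket equation: v_e = Δv / ln(m₀/m_f) = 6110 / 1.1213 = 5448.8 m/s.
Isp = v_e / g₀ = 5448.8 / 9.81 = 555.4 s.

Isp ≈ 555 s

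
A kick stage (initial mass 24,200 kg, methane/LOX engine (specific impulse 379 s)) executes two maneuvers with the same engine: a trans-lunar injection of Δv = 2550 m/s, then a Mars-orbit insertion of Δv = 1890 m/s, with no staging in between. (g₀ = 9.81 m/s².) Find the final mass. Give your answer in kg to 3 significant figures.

v_e = Isp · g₀ = 379 × 9.81 = 3718.0 m/s.
After the first burn: m = 24200 × exp(−2550/3718.0) = 24200 × 0.50366 = 12,188.6 kg.
After the second burn: m = 12,188.6 × exp(−1890/3718.0) = 12,188.6 × 0.60149 = 7,331.32 kg.

final mass ≈ 7330 kg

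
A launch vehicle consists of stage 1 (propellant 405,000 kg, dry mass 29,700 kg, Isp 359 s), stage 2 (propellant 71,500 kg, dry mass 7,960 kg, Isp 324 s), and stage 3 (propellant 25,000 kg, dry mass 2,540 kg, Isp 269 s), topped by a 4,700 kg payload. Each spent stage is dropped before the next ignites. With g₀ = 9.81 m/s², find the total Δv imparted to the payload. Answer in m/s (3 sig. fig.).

Δv ≈ 12000 m/s

Ignition mass of stage 1 = 405,000+29,700 + 71,500+7,960 + 25,000+2,540 + 4,700 = 546,400 kg.
Stage 1: m₀ = 546,400 kg, m_f = 546,400 − 405,000 = 141,400 kg; Δv = 359×9.81×ln(3.864) = 3521.8×1.3518 ≈ 4761 m/s.
Stage 2: m₀ = 111,700 kg, m_f = 111,700 − 71,500 = 40,200 kg; Δv = 324×9.81×ln(2.779) = 3178.4×1.0219 ≈ 3248 m/s.
Stage 3: m₀ = 32,240 kg, m_f = 32,240 − 25,000 = 7,240 kg; Δv = 269×9.81×ln(4.453) = 2638.9×1.4936 ≈ 3941 m/s.
Total Δv = 4761 + 3248 + 3941 = 11950 m/s.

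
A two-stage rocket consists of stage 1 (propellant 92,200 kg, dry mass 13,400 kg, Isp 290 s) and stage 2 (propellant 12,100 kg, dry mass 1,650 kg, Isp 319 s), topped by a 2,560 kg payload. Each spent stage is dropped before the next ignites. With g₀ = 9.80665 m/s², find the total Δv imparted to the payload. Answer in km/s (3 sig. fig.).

Δv ≈ 8.25 km/s

Ignition mass of stage 1 = 92,200+13,400 + 12,100+1,650 + 2,560 = 121,910 kg.
Stage 1: m₀ = 121,910 kg, m_f = 121,910 − 92,200 = 29,710 kg; Δv = 290×9.80665×ln(4.103) = 2843.9×1.4118 ≈ 4015 m/s.
Stage 2: m₀ = 16,310 kg, m_f = 16,310 − 12,100 = 4,210 kg; Δv = 319×9.80665×ln(3.874) = 3128.3×1.3543 ≈ 4237 m/s.
Total Δv = 4015 + 4237 = 8252 m/s.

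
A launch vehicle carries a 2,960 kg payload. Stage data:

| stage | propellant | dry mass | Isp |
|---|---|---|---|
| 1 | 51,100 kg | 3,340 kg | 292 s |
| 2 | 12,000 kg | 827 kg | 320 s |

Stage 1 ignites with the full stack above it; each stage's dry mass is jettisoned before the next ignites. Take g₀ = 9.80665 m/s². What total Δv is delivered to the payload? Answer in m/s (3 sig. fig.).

Δv ≈ 8200 m/s

Ignition mass of stage 1 = 51,100+3,340 + 12,000+827 + 2,960 = 70,227 kg.
Stage 1: m₀ = 70,227 kg, m_f = 70,227 − 51,100 = 19,127 kg; Δv = 292×9.80665×ln(3.672) = 2863.5×1.3006 ≈ 3724 m/s.
Stage 2: m₀ = 15,787 kg, m_f = 15,787 − 12,000 = 3,787 kg; Δv = 320×9.80665×ln(4.169) = 3138.1×1.4276 ≈ 4480 m/s.
Total Δv = 3724 + 4480 = 8204 m/s.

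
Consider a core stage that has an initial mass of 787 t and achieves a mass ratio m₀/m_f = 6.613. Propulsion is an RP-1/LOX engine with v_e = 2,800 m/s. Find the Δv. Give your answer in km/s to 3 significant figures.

From the ideal rocket equation, Δv = v_e · ln(6.613) = 2800.0 × 1.8890 ≈ 5289.3 m/s.

Δv ≈ 5.29 km/s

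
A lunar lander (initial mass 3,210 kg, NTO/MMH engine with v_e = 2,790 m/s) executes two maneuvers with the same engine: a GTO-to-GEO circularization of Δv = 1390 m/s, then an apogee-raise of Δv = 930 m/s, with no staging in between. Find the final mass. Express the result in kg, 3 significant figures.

After the first burn: m = 3210 × exp(−1390/2790.0) = 3210 × 0.60762 = 1,950.46 kg.
After the second burn: m = 1,950.46 × exp(−930/2790.0) = 1,950.46 × 0.71653 = 1,397.56 kg.

final mass ≈ 1400 kg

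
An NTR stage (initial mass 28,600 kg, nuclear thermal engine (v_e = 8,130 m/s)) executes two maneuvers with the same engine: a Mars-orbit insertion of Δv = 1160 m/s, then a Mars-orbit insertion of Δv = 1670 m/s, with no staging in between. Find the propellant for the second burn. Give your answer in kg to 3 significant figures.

After the first burn: m = 28600 × exp(−1160/8130.0) = 28600 × 0.86703 = 24,797.1 kg.
After the second burn: m = 24,797.1 × exp(−1670/8130.0) = 24,797.1 × 0.81431 = 20,192.5 kg.
Second-burn propellant = 24,797.1 − 20,192.5 = 4,604.6 kg.

propellant for the second burn ≈ 4600 kg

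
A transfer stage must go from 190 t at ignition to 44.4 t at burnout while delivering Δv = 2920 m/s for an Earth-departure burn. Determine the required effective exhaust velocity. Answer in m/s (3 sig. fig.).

ln(m₀/m_f) = ln(190000/44400) = ln(4.279) = 1.4538.
Rocket equation: v_e = Δv / ln(m₀/m_f) = 2920 / 1.4538 = 2008.6 m/s.

v_e ≈ 2010 m/s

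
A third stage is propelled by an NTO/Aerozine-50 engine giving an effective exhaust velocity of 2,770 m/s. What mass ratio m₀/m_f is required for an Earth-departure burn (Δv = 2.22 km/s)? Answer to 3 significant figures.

Rocket equation: m₀/m_f = exp(Δv / v_e) = exp(2220 / 2770.0) = exp(0.8014) = 2.2288.

mass ratio ≈ 2.23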